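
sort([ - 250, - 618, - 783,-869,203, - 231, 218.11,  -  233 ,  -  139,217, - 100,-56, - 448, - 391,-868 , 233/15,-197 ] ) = [ - 869, - 868, - 783,- 618,-448, - 391, - 250 ,  -  233, -231 ,-197 ,-139,  -  100, - 56,233/15, 203,217,218.11] 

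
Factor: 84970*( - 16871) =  - 1433528870  =  - 2^1*5^1*29^1*293^1 * 16871^1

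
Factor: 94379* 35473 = 3347906267 =19^1*1867^1*94379^1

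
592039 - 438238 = 153801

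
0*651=0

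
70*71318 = 4992260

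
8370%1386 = 54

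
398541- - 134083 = 532624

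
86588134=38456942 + 48131192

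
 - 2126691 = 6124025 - 8250716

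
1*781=781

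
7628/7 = 1089 + 5/7 = 1089.71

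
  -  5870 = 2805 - 8675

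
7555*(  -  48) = - 362640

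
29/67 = 29/67 = 0.43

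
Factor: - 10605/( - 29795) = 3^1*7^1*59^ ( - 1) = 21/59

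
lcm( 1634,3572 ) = 153596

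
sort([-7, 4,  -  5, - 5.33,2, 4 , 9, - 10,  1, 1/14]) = [ - 10,-7, - 5.33, - 5, 1/14, 1,2, 4, 4, 9]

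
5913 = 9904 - 3991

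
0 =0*88415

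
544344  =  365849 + 178495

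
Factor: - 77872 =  - 2^4*31^1 * 157^1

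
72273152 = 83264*868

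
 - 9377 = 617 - 9994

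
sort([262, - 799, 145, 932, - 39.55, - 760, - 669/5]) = [-799, - 760, - 669/5 , - 39.55, 145,262,  932 ]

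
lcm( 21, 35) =105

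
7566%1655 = 946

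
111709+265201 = 376910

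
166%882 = 166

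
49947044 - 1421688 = 48525356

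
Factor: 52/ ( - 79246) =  - 26/39623=-  2^1*13^1*39623^( - 1)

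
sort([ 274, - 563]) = [ - 563,274 ] 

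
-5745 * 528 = -3033360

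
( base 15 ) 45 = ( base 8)101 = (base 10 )65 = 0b1000001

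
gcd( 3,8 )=1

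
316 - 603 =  - 287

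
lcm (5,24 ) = 120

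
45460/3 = 45460/3 = 15153.33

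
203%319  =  203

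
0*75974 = 0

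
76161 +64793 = 140954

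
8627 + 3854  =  12481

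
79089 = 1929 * 41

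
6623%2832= 959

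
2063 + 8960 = 11023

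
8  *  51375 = 411000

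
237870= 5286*45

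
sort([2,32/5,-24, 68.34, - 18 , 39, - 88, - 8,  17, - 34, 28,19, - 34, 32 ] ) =[ - 88,-34,-34,- 24, - 18, - 8, 2, 32/5,  17, 19,28, 32, 39,  68.34]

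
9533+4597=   14130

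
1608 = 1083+525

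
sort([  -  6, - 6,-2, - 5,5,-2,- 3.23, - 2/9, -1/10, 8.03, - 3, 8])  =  [ - 6,- 6, - 5, - 3.23, - 3 ,- 2, - 2, - 2/9, - 1/10,5,8 , 8.03]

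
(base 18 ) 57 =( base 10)97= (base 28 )3d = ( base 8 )141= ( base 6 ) 241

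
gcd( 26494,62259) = 1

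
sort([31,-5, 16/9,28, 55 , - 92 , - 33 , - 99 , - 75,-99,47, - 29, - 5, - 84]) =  [ - 99, -99, - 92, -84, - 75, - 33, - 29, - 5,-5, 16/9,  28,  31,47, 55]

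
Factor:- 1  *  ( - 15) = 3^1*5^1 = 15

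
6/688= 3/344 = 0.01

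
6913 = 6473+440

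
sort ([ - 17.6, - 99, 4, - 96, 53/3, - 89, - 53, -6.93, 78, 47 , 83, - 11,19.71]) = [-99 ,  -  96, - 89 ,-53,-17.6, - 11,  -  6.93, 4 , 53/3,19.71,47, 78, 83]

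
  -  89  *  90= - 8010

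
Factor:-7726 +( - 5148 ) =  - 12874 = - 2^1 * 41^1*157^1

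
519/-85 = -519/85 =-6.11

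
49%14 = 7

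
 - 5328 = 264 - 5592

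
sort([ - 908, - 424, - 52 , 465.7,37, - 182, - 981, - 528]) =[ - 981, - 908, - 528, - 424, - 182, - 52, 37,465.7 ] 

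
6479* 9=58311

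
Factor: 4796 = 2^2*11^1*109^1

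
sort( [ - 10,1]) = [ - 10, 1 ] 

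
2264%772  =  720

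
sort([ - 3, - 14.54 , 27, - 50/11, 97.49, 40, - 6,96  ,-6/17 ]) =[  -  14.54 , - 6, -50/11,-3, - 6/17, 27, 40,96, 97.49 ] 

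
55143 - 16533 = 38610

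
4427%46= 11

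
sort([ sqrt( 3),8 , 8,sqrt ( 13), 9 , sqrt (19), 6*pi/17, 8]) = [ 6*pi/17, sqrt( 3),sqrt( 13), sqrt(19),8, 8, 8,9 ] 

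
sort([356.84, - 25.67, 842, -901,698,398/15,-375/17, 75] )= [ - 901, -25.67, - 375/17, 398/15,75 , 356.84, 698, 842]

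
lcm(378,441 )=2646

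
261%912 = 261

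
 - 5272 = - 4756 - 516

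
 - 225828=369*( - 612) 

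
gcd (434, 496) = 62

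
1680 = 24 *70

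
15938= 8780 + 7158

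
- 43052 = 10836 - 53888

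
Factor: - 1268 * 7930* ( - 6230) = 2^4*5^2* 7^1*13^1*61^1*89^1*317^1= 62644145200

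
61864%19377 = 3733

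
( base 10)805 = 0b1100100101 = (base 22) 1ED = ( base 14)417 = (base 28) 10L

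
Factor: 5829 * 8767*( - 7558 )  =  -2^1*3^1 * 11^1*29^1*67^1*797^1*3779^1 = - 386235287394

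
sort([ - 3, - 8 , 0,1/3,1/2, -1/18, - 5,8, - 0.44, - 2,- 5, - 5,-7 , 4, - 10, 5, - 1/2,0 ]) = [ - 10, - 8,-7,-5, - 5, - 5, - 3, - 2, - 1/2, - 0.44,-1/18,0,0,1/3,1/2,4,5,8 ]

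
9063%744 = 135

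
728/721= 1 + 1/103  =  1.01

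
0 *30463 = 0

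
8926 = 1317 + 7609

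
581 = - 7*( - 83) 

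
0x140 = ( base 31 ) aa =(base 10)320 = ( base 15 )165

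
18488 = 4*4622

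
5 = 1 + 4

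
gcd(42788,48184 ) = 76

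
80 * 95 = 7600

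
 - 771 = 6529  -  7300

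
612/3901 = 612/3901 = 0.16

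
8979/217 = 8979/217 = 41.38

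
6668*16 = 106688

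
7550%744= 110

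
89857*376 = 33786232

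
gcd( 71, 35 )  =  1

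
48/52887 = 16/17629 = 0.00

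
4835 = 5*967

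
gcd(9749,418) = 1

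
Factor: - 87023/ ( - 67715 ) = 5^ (-1)*17^1 * 29^( - 1 )*467^( - 1 )*5119^1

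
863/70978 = 863/70978 = 0.01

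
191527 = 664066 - 472539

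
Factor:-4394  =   - 2^1*13^3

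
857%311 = 235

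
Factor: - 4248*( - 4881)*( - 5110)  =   - 2^4*3^3*5^1*7^1*59^1 * 73^1*1627^1 =- 105953233680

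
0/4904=0 = 0.00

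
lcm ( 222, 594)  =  21978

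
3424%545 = 154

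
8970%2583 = 1221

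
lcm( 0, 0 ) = 0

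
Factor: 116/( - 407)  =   - 2^2*11^( - 1 ) *29^1*37^( - 1 )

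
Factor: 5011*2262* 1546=2^2*3^1 *13^1*29^1*773^1*5011^1=17523727572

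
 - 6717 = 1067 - 7784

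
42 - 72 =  - 30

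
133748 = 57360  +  76388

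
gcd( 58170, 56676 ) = 6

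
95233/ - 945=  - 101+212/945 = -100.78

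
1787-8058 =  - 6271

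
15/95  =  3/19 = 0.16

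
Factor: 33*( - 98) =-3234 =- 2^1*3^1*7^2*11^1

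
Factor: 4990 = 2^1*5^1*499^1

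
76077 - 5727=70350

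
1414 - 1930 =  - 516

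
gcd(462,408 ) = 6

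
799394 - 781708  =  17686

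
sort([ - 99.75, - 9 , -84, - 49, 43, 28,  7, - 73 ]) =[ - 99.75, - 84, - 73, -49, - 9, 7,28,43]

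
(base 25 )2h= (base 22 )31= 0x43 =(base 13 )52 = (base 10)67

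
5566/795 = 7 + 1/795 = 7.00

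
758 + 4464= 5222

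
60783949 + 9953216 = 70737165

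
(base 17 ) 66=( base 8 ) 154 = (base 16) 6c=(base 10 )108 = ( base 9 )130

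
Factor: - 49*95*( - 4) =2^2 *5^1*7^2*19^1 = 18620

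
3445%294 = 211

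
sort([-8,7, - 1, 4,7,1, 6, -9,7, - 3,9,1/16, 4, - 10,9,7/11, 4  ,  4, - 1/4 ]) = [-10, - 9, - 8, - 3,  -  1, - 1/4,1/16,  7/11,1,4, 4,4, 4,6,7,7,7,9, 9]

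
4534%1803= 928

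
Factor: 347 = 347^1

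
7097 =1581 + 5516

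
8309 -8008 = 301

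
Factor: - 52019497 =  - 349^1 *149053^1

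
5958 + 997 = 6955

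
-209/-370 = 209/370 = 0.56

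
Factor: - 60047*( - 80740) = 2^2*5^1*11^1*13^1*31^1*149^1*367^1 = 4848194780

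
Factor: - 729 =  - 3^6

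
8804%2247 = 2063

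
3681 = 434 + 3247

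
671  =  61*11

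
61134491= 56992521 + 4141970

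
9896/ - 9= - 9896/9 = - 1099.56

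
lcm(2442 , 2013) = 148962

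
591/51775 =591/51775 = 0.01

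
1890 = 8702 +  - 6812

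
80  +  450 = 530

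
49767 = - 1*( - 49767 ) 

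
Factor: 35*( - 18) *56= - 2^4*3^2*5^1*7^2 = - 35280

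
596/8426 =298/4213 = 0.07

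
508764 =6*84794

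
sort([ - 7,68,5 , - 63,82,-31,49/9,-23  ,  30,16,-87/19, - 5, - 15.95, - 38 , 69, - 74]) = [-74, - 63,  -  38, - 31,-23 , - 15.95,- 7, - 5, - 87/19,5,49/9, 16, 30, 68, 69,  82 ]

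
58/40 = 1 + 9/20 =1.45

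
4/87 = 4/87=   0.05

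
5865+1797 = 7662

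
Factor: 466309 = 631^1*739^1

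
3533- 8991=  - 5458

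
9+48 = 57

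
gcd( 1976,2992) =8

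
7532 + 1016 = 8548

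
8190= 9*910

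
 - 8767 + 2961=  - 5806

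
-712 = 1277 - 1989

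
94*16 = 1504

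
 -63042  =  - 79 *798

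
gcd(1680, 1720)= 40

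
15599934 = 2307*6762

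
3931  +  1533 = 5464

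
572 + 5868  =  6440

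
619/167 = 619/167 =3.71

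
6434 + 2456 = 8890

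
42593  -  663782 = -621189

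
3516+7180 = 10696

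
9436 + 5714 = 15150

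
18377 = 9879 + 8498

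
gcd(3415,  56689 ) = 683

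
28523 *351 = 10011573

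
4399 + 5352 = 9751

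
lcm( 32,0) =0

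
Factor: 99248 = 2^4*6203^1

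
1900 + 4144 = 6044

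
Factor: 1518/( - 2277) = - 2^1*3^( - 1)  =  - 2/3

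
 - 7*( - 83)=581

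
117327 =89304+28023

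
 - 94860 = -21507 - 73353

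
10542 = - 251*( -42)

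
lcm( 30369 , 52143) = 2763579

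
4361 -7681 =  - 3320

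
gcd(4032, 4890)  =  6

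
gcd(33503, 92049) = 1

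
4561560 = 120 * 38013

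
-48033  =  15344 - 63377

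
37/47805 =37/47805= 0.00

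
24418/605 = 24418/605= 40.36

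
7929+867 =8796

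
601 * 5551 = 3336151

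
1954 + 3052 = 5006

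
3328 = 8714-5386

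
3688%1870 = 1818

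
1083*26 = 28158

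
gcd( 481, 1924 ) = 481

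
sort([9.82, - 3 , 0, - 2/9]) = [-3 , - 2/9, 0 , 9.82 ]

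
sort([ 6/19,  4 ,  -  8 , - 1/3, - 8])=[ - 8, - 8, - 1/3, 6/19, 4 ]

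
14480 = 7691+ 6789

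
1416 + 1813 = 3229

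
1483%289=38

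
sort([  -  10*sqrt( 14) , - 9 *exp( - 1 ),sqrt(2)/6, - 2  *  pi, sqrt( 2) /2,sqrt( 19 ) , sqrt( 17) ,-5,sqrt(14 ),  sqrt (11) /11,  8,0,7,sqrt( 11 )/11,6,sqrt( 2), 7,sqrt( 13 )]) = [-10*sqrt ( 14), - 2*pi,-5, - 9*exp(  -  1),0,sqrt(2)/6,sqrt( 11)/11 , sqrt( 11)/11, sqrt( 2)/2,sqrt( 2),sqrt( 13) , sqrt( 14),sqrt( 17),sqrt( 19),6,7,7,8 ]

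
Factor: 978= 2^1*3^1*163^1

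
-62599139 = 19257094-81856233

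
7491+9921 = 17412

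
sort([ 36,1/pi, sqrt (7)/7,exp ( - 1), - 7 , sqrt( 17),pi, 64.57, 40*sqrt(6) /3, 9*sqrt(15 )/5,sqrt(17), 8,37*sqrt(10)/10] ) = [ - 7,1/pi,exp(-1), sqrt( 7 ) /7,  pi , sqrt( 17 ), sqrt( 17 ), 9*sqrt(15) /5,8,37*sqrt( 10) /10, 40*sqrt( 6) /3,36,64.57]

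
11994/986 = 5997/493 = 12.16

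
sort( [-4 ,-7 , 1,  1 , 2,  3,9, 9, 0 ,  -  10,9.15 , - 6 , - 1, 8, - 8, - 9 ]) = [ - 10,- 9, - 8,-7, - 6, - 4 , - 1, 0 , 1, 1 , 2, 3,8 , 9, 9,9.15 ]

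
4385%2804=1581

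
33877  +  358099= 391976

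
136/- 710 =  - 1 + 287/355 = - 0.19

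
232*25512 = 5918784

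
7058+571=7629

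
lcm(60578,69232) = 484624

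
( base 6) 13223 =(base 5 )31111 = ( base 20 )51b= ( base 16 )7ef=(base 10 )2031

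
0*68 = 0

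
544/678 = 272/339 = 0.80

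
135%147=135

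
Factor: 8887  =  8887^1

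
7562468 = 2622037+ 4940431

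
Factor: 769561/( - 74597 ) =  - 13^1*59197^1*74597^( -1)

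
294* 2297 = 675318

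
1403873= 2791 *503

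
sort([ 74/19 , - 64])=[  -  64,74/19]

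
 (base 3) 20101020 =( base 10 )4650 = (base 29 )5FA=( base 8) 11052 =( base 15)15A0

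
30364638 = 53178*571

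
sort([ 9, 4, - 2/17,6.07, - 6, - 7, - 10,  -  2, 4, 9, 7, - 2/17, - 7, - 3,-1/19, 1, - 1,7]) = [ - 10, - 7, - 7, - 6, - 3, - 2, - 1, - 2/17, - 2/17, - 1/19,1,4,4 , 6.07, 7, 7,  9, 9 ]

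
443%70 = 23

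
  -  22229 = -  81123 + 58894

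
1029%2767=1029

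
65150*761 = 49579150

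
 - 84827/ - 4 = 84827/4 = 21206.75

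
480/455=1 + 5/91  =  1.05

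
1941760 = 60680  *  32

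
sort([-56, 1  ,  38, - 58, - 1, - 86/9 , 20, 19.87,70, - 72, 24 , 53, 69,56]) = [-72, - 58, - 56,-86/9,-1,1,19.87,20, 24,  38,  53, 56,69,70]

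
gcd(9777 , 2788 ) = 1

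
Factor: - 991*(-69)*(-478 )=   -  2^1*3^1*23^1*239^1 * 991^1 = -32685162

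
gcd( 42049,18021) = 6007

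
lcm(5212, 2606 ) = 5212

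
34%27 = 7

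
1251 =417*3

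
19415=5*3883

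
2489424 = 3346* 744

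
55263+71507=126770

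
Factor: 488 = 2^3 * 61^1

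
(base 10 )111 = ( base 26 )47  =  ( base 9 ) 133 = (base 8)157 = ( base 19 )5g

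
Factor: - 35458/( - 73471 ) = 2^1*17729^1 * 73471^ ( - 1)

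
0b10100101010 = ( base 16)52A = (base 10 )1322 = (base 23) 2BB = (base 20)362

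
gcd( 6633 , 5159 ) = 737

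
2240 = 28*80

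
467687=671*697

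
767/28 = 27 + 11/28 = 27.39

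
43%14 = 1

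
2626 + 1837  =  4463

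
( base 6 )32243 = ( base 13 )201C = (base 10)4419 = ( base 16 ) 1143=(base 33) 41u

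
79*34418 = 2719022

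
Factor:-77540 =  - 2^2*5^1*3877^1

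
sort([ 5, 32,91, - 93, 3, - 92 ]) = [-93, - 92,3,5,32,91 ]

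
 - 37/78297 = -1+78260/78297= - 0.00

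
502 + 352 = 854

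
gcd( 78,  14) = 2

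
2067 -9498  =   - 7431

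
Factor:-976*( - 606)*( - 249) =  - 2^5*3^2*61^1*83^1*101^1 = -147272544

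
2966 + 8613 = 11579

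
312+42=354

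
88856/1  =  88856 = 88856.00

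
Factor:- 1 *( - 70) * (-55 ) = - 3850 = - 2^1*5^2 * 7^1*11^1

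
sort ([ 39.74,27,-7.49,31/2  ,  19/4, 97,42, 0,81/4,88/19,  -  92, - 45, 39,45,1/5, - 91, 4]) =[-92,  -  91,  -  45, - 7.49,0, 1/5,4,88/19,19/4, 31/2, 81/4,27, 39,39.74,  42, 45,97 ]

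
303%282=21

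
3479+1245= 4724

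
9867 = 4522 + 5345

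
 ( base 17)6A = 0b1110000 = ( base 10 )112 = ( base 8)160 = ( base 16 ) 70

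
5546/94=59 = 59.00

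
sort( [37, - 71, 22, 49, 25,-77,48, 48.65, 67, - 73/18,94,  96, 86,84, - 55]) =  [ - 77, - 71, - 55, - 73/18, 22, 25,  37, 48, 48.65,49, 67,84, 86,94,96]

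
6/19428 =1/3238 = 0.00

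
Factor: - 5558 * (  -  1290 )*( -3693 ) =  - 2^2*3^2*5^1*7^1*43^1*397^1*1231^1 = -26478145260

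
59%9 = 5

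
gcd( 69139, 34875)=1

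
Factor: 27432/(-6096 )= - 9/2=- 2^( - 1 )* 3^2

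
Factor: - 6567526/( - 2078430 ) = 3^( - 1 )*5^( - 1 )*7^1*29^(  -  1 )*59^1* 2389^(  -  1) * 7951^1=3283763/1039215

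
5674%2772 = 130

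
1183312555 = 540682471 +642630084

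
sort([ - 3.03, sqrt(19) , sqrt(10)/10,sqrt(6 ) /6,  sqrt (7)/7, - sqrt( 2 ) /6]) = [ - 3.03 , - sqrt( 2 )/6, sqrt( 10)/10, sqrt(7)/7, sqrt( 6 )/6, sqrt(19)]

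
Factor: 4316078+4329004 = 2^1*3^1*1440847^1 =8645082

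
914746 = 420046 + 494700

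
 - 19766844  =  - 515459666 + 495692822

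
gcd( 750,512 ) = 2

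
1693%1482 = 211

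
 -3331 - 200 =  -3531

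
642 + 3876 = 4518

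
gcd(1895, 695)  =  5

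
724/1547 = 724/1547 = 0.47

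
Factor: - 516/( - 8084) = 3^1 * 47^( - 1 ) = 3/47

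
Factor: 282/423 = 2/3 = 2^1*3^(-1)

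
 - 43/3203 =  - 43/3203 = - 0.01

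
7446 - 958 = 6488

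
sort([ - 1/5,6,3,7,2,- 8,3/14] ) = [-8, -1/5,3/14, 2, 3,6, 7]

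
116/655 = 116/655= 0.18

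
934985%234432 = 231689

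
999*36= 35964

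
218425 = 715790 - 497365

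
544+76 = 620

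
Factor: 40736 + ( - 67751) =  - 3^1*5^1*1801^1 = -27015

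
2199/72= 733/24  =  30.54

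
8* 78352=626816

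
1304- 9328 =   -  8024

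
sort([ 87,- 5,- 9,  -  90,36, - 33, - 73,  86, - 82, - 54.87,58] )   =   [- 90,-82, - 73, - 54.87, - 33, - 9 , - 5,  36,58,  86, 87] 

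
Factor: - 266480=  - 2^4 * 5^1*3331^1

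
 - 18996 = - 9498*2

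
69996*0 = 0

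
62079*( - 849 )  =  -52705071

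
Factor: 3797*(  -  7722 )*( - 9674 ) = 283645878516= 2^2*3^3*7^1*11^1* 13^1*691^1*3797^1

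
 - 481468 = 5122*(  -  94)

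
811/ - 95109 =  - 1+ 94298/95109 = -0.01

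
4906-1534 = 3372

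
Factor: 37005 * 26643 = 985924215 = 3^2*5^1*83^1 * 107^1*2467^1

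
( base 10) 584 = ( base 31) IQ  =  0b1001001000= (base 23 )129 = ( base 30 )je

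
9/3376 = 9/3376 = 0.00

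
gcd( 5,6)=1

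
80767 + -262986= - 182219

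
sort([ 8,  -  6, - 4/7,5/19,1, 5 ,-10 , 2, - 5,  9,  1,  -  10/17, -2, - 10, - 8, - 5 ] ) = [-10, - 10,-8,-6, - 5, -5,  -  2, - 10/17, - 4/7,5/19,1, 1, 2,5, 8  ,  9] 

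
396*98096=38846016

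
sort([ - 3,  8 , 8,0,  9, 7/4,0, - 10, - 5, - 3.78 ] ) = [ - 10, - 5,-3.78, - 3,  0, 0 , 7/4,  8 , 8,9 ]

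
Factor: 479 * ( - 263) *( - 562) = 70799074= 2^1*263^1*281^1*479^1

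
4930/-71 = -70 + 40/71=- 69.44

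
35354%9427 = 7073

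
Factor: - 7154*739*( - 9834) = 51990450204 = 2^2*3^1*7^2 * 11^1*73^1*149^1*739^1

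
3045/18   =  1015/6= 169.17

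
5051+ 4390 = 9441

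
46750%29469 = 17281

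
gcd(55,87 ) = 1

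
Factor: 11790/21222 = 3^( - 2)*5^1 = 5/9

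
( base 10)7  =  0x7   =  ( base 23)7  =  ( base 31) 7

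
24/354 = 4/59  =  0.07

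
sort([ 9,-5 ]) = [ - 5,  9] 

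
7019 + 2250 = 9269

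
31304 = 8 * 3913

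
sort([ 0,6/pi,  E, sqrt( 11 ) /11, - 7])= [-7,  0, sqrt( 11)/11,6/pi,E]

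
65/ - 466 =  -  65/466 = - 0.14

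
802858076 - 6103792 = 796754284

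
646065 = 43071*15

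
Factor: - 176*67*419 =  - 4940848 = - 2^4*11^1*67^1*419^1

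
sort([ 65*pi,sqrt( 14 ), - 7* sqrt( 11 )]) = [ - 7*sqrt( 11 ),sqrt( 14 ), 65*pi ]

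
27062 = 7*3866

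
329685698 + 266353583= 596039281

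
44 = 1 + 43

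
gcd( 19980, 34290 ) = 270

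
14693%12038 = 2655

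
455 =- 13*( - 35)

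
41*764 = 31324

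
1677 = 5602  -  3925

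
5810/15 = 387  +  1/3 = 387.33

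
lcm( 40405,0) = 0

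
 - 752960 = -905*832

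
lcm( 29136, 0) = 0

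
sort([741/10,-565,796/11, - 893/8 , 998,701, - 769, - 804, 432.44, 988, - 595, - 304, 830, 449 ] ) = [ - 804,-769, - 595, - 565,-304, - 893/8, 796/11,741/10,432.44 , 449, 701, 830 , 988 , 998] 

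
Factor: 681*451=3^1 *11^1*41^1 * 227^1= 307131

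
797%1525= 797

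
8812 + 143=8955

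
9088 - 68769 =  - 59681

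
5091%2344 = 403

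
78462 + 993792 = 1072254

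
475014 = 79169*6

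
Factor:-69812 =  -2^2*31^1*563^1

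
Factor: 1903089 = 3^1*23^1*27581^1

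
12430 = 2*6215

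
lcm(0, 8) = 0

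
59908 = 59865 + 43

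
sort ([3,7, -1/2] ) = [  -  1/2,3,7]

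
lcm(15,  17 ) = 255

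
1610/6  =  268+1/3  =  268.33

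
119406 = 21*5686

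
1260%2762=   1260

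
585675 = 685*855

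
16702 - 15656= 1046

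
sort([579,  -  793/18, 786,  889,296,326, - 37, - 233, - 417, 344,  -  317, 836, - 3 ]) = [-417, - 317,-233 , - 793/18, - 37, - 3,296, 326,  344,579,786, 836, 889 ] 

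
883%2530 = 883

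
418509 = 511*819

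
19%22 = 19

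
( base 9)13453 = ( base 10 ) 9120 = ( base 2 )10001110100000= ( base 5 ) 242440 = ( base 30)a40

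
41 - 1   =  40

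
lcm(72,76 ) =1368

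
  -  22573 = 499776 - 522349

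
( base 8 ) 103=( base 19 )3A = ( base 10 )67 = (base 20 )37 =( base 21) 34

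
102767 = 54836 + 47931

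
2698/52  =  1349/26 = 51.88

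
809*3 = 2427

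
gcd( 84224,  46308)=4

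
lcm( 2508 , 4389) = 17556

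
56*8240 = 461440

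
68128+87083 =155211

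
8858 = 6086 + 2772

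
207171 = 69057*3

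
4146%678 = 78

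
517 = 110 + 407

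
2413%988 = 437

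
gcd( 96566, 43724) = 2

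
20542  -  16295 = 4247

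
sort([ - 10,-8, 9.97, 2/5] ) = [-10, - 8, 2/5, 9.97] 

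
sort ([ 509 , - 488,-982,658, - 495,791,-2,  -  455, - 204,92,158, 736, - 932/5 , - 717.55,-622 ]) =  [ - 982, - 717.55, - 622, - 495, - 488, - 455,  -  204 , - 932/5,-2,92, 158,509,658, 736,791] 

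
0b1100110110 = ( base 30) rc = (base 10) 822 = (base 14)42A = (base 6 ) 3450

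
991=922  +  69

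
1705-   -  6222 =7927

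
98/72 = 49/36 = 1.36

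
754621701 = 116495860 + 638125841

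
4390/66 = 66+ 17/33 = 66.52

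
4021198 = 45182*89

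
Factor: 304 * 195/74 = 2^3 * 3^1*5^1 * 13^1*19^1 * 37^( - 1 )  =  29640/37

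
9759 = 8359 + 1400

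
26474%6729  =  6287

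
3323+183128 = 186451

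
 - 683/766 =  - 683/766 = - 0.89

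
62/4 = 31/2 = 15.50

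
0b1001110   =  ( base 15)53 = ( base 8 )116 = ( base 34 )2A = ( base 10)78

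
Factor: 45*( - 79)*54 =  - 191970=- 2^1*3^5*5^1*79^1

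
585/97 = 585/97 = 6.03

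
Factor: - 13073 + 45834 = 181^2 = 32761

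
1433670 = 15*95578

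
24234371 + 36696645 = 60931016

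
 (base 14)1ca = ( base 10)374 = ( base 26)ea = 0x176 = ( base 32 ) BM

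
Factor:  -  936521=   -  936521^1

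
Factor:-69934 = -2^1*73^1*479^1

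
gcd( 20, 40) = 20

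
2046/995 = 2 + 56/995 = 2.06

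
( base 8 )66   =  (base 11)4a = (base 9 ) 60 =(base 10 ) 54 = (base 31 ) 1N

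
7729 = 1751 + 5978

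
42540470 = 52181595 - 9641125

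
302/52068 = 151/26034 = 0.01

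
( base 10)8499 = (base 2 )10000100110011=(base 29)A32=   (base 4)2010303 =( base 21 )J5F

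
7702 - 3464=4238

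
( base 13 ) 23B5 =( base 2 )1001110111001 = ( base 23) 9cc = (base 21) b99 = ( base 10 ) 5049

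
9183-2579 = 6604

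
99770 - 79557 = 20213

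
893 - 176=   717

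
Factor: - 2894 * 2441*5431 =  - 38365963474= - 2^1*1447^1*2441^1*5431^1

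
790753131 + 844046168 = 1634799299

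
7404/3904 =1851/976 = 1.90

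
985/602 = 985/602 = 1.64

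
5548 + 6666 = 12214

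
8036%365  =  6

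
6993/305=22 + 283/305 = 22.93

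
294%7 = 0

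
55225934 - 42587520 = 12638414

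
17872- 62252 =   -  44380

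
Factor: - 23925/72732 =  - 2^(- 2)*5^2*19^( - 1) = - 25/76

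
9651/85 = 9651/85 = 113.54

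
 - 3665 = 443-4108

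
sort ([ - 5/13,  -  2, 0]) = [ - 2,  -  5/13 , 0 ]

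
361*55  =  19855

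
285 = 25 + 260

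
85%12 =1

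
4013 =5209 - 1196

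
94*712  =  66928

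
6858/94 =3429/47=72.96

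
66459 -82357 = -15898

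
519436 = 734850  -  215414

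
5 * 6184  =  30920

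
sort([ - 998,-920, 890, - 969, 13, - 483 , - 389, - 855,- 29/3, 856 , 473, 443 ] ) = [ - 998, - 969,-920,  -  855,  -  483, - 389, - 29/3, 13, 443, 473, 856,890]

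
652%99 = 58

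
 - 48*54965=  - 2638320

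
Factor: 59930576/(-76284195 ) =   -  2^4  *  3^( - 1)*5^( -1 )*13^( - 1 )*17^1 * 37^ (-1)*97^ ( - 1 )*109^(-1)*220333^1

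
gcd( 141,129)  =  3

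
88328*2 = 176656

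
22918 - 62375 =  - 39457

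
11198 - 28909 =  - 17711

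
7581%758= 1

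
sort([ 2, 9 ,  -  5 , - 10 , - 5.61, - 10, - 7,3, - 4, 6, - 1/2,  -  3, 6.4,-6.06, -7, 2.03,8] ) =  [ - 10, - 10, - 7, - 7, - 6.06,-5.61 , - 5, - 4 , - 3, - 1/2,  2 , 2.03, 3, 6,6.4,8, 9]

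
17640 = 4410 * 4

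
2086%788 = 510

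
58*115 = 6670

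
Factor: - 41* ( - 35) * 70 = 100450 = 2^1*5^2*7^2*41^1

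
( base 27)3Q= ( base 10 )107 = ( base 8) 153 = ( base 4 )1223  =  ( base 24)4B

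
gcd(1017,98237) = 1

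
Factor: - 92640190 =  - 2^1*5^1* 109^1*84991^1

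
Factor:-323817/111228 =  - 361/124 =-2^ ( - 2)*19^2 *31^( - 1)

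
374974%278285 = 96689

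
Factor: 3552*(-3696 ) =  - 13128192 = - 2^9*3^2 *7^1 * 11^1*37^1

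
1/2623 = 1/2623 = 0.00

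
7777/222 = 7777/222 = 35.03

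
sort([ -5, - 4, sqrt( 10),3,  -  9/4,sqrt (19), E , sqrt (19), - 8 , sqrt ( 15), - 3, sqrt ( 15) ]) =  [ - 8, - 5, - 4, - 3,-9/4, E,3 , sqrt( 10),sqrt(15), sqrt( 15 ), sqrt( 19), sqrt( 19)]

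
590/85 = 6 + 16/17=6.94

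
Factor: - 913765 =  - 5^1*127^1*1439^1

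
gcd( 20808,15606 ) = 5202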